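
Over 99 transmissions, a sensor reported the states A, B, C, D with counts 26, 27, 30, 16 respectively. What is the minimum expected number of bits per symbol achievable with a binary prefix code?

Probabilities are the counts divided by 99.
Repeatedly combine the two least-probable nodes; the expected code length is the sum of the merged weights.
merge 16/99 + 26/99 → 14/33
merge 3/11 + 10/33 → 19/33
merge 14/33 + 19/33 → 1
L = 14/33 + 19/33 + 1 = 2 bits/symbol.

2 bits/symbol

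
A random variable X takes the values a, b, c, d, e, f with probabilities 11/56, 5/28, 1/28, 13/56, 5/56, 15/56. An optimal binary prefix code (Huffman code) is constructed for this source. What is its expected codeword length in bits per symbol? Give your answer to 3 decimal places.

2.429 bits/symbol

Repeatedly combine the two least-probable nodes; the expected code length is the sum of the merged weights.
merge 1/28 + 5/56 → 1/8
merge 1/8 + 5/28 → 17/56
merge 11/56 + 13/56 → 3/7
merge 15/56 + 17/56 → 4/7
merge 3/7 + 4/7 → 1
L = 1/8 + 17/56 + 3/7 + 4/7 + 1 = 17/7 ≈ 2.429 bits/symbol.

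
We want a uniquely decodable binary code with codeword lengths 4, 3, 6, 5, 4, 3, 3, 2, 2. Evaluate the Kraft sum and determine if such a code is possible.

With common denominator 2^6 = 64: Σ 2^(−ℓᵢ) = 4/64 + 8/64 + 1/64 + 2/64 + 4/64 + 8/64 + 8/64 + 16/64 + 16/64 = 67/64 = 1.046875.
Kraft's inequality requires Σ ≤ 1; here Σ = 1.046875 > 1, so no such prefix code exists.

1.046875; no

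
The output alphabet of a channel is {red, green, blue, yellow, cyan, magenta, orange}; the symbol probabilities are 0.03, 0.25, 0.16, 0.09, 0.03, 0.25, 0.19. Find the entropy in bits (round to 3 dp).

H = −Σ pᵢ log₂ pᵢ.
−0.03·log₂(0.03) = 0.1518
−0.25·log₂(0.25) = 0.5000
−0.16·log₂(0.16) = 0.4230
−0.09·log₂(0.09) = 0.3127
−0.03·log₂(0.03) = 0.1518
−0.25·log₂(0.25) = 0.5000
−0.19·log₂(0.19) = 0.4552
Sum ≈ 2.4944 → 2.494 bits.

2.494 bits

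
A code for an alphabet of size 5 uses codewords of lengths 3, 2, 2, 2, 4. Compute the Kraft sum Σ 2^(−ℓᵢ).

0.9375

With common denominator 2^4 = 16: Σ 2^(−ℓᵢ) = 2/16 + 4/16 + 4/16 + 4/16 + 1/16 = 15/16 = 0.9375.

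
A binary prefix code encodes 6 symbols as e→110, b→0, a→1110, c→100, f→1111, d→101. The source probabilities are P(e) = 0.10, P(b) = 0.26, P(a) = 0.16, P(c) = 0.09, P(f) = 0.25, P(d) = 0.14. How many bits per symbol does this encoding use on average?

2.89 bits/symbol

L̄ = Σ pᵢ·ℓᵢ = 0.10·3 + 0.26·1 + 0.16·4 + 0.09·3 + 0.25·4 + 0.14·3 = 2.89 bits/symbol.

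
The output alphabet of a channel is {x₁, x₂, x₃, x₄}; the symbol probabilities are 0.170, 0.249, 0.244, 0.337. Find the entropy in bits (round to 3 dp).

1.959 bits

H = −Σ pᵢ log₂ pᵢ.
−0.170·log₂(0.170) = 0.4346
−0.249·log₂(0.249) = 0.4994
−0.244·log₂(0.244) = 0.4966
−0.337·log₂(0.337) = 0.5288
Sum ≈ 1.9594 → 1.959 bits.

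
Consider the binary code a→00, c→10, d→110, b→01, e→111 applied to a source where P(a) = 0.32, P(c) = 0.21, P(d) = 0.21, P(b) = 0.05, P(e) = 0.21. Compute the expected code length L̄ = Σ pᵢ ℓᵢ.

L̄ = Σ pᵢ·ℓᵢ = 0.32·2 + 0.21·2 + 0.21·3 + 0.05·2 + 0.21·3 = 2.42 bits/symbol.

2.42 bits/symbol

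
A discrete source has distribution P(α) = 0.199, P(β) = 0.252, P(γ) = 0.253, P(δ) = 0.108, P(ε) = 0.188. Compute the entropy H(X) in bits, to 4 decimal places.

2.2663 bits

H = −Σ pᵢ log₂ pᵢ.
−0.199·log₂(0.199) = 0.4635
−0.252·log₂(0.252) = 0.5011
−0.253·log₂(0.253) = 0.5016
−0.108·log₂(0.108) = 0.3468
−0.188·log₂(0.188) = 0.4533
Sum ≈ 2.2663 → 2.2663 bits.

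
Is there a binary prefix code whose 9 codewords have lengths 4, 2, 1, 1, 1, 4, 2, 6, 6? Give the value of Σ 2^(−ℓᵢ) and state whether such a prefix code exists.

2.15625; no

With common denominator 2^6 = 64: Σ 2^(−ℓᵢ) = 4/64 + 16/64 + 32/64 + 32/64 + 32/64 + 4/64 + 16/64 + 1/64 + 1/64 = 138/64 = 2.15625.
Kraft's inequality requires Σ ≤ 1; here Σ = 2.15625 > 1, so no such prefix code exists.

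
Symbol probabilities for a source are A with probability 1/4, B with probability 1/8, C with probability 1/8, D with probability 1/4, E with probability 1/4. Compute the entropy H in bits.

2.25 bits

Each probability is a power of 1/2, so log₂(1/p) is an integer.
H = Σ p·log₂(1/p) = 1/4·2 + 1/8·3 + 1/8·3 + 1/4·2 + 1/4·2 = 2.25 bits.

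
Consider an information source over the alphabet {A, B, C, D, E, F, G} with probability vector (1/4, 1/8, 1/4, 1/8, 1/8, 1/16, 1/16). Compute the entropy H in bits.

Each probability is a power of 1/2, so log₂(1/p) is an integer.
H = Σ p·log₂(1/p) = 1/4·2 + 1/8·3 + 1/4·2 + 1/8·3 + 1/8·3 + 1/16·4 + 1/16·4 = 2.625 bits.

2.625 bits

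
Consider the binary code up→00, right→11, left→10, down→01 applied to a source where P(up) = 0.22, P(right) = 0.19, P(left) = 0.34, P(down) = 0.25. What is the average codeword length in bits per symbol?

2 bits/symbol

L̄ = Σ pᵢ·ℓᵢ = 0.22·2 + 0.19·2 + 0.34·2 + 0.25·2 = 2 bits/symbol.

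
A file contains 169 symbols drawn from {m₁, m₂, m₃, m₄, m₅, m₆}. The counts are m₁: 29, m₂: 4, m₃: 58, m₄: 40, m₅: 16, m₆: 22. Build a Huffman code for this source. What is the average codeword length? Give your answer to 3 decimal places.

2.367 bits/symbol

Probabilities are the counts divided by 169.
Repeatedly combine the two least-probable nodes; the expected code length is the sum of the merged weights.
merge 4/169 + 16/169 → 20/169
merge 20/169 + 22/169 → 42/169
merge 29/169 + 40/169 → 69/169
merge 42/169 + 58/169 → 100/169
merge 69/169 + 100/169 → 1
L = 20/169 + 42/169 + 69/169 + 100/169 + 1 = 400/169 ≈ 2.367 bits/symbol.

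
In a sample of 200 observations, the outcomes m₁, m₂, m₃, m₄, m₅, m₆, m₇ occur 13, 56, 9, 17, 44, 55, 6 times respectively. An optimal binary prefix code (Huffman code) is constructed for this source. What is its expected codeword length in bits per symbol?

2.44 bits/symbol

Probabilities are the counts divided by 200.
Repeatedly combine the two least-probable nodes; the expected code length is the sum of the merged weights.
merge 3/100 + 9/200 → 3/40
merge 13/200 + 3/40 → 7/50
merge 17/200 + 7/50 → 9/40
merge 11/50 + 9/40 → 89/200
merge 11/40 + 7/25 → 111/200
merge 89/200 + 111/200 → 1
L = 3/40 + 7/50 + 9/40 + 89/200 + 111/200 + 1 = 61/25 = 2.44 bits/symbol.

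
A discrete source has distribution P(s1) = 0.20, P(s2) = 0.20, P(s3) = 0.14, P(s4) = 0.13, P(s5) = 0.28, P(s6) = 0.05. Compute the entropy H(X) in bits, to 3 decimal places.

2.439 bits

H = −Σ pᵢ log₂ pᵢ.
−0.20·log₂(0.20) = 0.4644
−0.20·log₂(0.20) = 0.4644
−0.14·log₂(0.14) = 0.3971
−0.13·log₂(0.13) = 0.3826
−0.28·log₂(0.28) = 0.5142
−0.05·log₂(0.05) = 0.2161
Sum ≈ 2.4388 → 2.439 bits.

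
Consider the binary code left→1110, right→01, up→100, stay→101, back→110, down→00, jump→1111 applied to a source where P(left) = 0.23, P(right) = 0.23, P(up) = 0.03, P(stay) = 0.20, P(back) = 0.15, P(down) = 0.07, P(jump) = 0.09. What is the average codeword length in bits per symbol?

L̄ = Σ pᵢ·ℓᵢ = 0.23·4 + 0.23·2 + 0.03·3 + 0.20·3 + 0.15·3 + 0.07·2 + 0.09·4 = 3.02 bits/symbol.

3.02 bits/symbol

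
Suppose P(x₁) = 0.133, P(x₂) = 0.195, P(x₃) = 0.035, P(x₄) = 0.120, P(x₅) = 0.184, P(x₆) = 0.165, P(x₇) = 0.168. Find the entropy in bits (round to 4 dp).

2.6940 bits

H = −Σ pᵢ log₂ pᵢ.
−0.133·log₂(0.133) = 0.3871
−0.195·log₂(0.195) = 0.4599
−0.035·log₂(0.035) = 0.1693
−0.120·log₂(0.120) = 0.3671
−0.184·log₂(0.184) = 0.4494
−0.165·log₂(0.165) = 0.4289
−0.168·log₂(0.168) = 0.4323
Sum ≈ 2.6940 → 2.6940 bits.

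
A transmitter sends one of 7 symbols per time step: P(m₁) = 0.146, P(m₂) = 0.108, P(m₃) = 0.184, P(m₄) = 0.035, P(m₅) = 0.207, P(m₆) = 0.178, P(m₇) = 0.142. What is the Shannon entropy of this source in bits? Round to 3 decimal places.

2.684 bits

H = −Σ pᵢ log₂ pᵢ.
−0.146·log₂(0.146) = 0.4053
−0.108·log₂(0.108) = 0.3468
−0.184·log₂(0.184) = 0.4494
−0.035·log₂(0.035) = 0.1693
−0.207·log₂(0.207) = 0.4704
−0.178·log₂(0.178) = 0.4432
−0.142·log₂(0.142) = 0.3999
Sum ≈ 2.6842 → 2.684 bits.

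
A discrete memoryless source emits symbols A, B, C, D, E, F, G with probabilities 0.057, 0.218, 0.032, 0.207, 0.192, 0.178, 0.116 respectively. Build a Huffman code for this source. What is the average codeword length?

2.664 bits/symbol

Repeatedly combine the two least-probable nodes; the expected code length is the sum of the merged weights.
merge 4/125 + 57/1000 → 89/1000
merge 89/1000 + 29/250 → 41/200
merge 89/500 + 24/125 → 37/100
merge 41/200 + 207/1000 → 103/250
merge 109/500 + 37/100 → 147/250
merge 103/250 + 147/250 → 1
L = 89/1000 + 41/200 + 37/100 + 103/250 + 147/250 + 1 = 333/125 = 2.664 bits/symbol.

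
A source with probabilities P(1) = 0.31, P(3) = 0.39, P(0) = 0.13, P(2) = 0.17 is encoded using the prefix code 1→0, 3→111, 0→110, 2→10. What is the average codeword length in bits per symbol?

2.21 bits/symbol

L̄ = Σ pᵢ·ℓᵢ = 0.31·1 + 0.39·3 + 0.13·3 + 0.17·2 = 2.21 bits/symbol.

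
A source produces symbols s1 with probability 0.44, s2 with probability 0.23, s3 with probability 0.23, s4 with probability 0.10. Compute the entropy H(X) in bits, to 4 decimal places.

H = −Σ pᵢ log₂ pᵢ.
−0.44·log₂(0.44) = 0.5211
−0.23·log₂(0.23) = 0.4877
−0.23·log₂(0.23) = 0.4877
−0.10·log₂(0.10) = 0.3322
Sum ≈ 1.8287 → 1.8287 bits.

1.8287 bits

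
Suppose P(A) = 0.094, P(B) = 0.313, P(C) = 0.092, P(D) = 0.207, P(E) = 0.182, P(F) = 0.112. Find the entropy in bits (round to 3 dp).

2.433 bits

H = −Σ pᵢ log₂ pᵢ.
−0.094·log₂(0.094) = 0.3207
−0.313·log₂(0.313) = 0.5245
−0.092·log₂(0.092) = 0.3167
−0.207·log₂(0.207) = 0.4704
−0.182·log₂(0.182) = 0.4474
−0.112·log₂(0.112) = 0.3537
Sum ≈ 2.4333 → 2.433 bits.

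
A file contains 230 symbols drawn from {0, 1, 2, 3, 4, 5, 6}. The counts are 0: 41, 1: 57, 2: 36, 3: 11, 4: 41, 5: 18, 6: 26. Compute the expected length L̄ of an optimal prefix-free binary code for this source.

Probabilities are the counts divided by 230.
Repeatedly combine the two least-probable nodes; the expected code length is the sum of the merged weights.
merge 11/230 + 9/115 → 29/230
merge 13/115 + 29/230 → 11/46
merge 18/115 + 41/230 → 77/230
merge 41/230 + 11/46 → 48/115
merge 57/230 + 77/230 → 67/115
merge 48/115 + 67/115 → 1
L = 29/230 + 11/46 + 77/230 + 48/115 + 67/115 + 1 = 27/10 = 2.7 bits/symbol.

2.7 bits/symbol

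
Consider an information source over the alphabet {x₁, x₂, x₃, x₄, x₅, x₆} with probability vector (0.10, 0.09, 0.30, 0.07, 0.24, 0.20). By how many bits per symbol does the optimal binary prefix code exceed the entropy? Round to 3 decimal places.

Entropy H = −Σ p log₂ p ≈ 2.3930 bits.
Huffman merges: 7/100+9/100→4/25; 1/10+4/25→13/50; 1/5+6/25→11/25; 13/50+3/10→14/25; 11/25+14/25→1. L = 121/50 ≈ 2.4200.
L − H = 2.4200 − 2.3930 = 0.027 bits.

0.027 bits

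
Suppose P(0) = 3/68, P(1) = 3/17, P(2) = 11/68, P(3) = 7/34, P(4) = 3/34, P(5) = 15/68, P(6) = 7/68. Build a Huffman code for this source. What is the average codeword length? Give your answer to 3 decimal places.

Repeatedly combine the two least-probable nodes; the expected code length is the sum of the merged weights.
merge 3/68 + 3/34 → 9/68
merge 7/68 + 9/68 → 4/17
merge 11/68 + 3/17 → 23/68
merge 7/34 + 15/68 → 29/68
merge 4/17 + 23/68 → 39/68
merge 29/68 + 39/68 → 1
L = 9/68 + 4/17 + 23/68 + 29/68 + 39/68 + 1 = 46/17 ≈ 2.706 bits/symbol.

2.706 bits/symbol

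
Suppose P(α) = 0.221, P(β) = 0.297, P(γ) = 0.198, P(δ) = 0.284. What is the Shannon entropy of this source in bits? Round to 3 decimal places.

1.980 bits

H = −Σ pᵢ log₂ pᵢ.
−0.221·log₂(0.221) = 0.4813
−0.297·log₂(0.297) = 0.5202
−0.198·log₂(0.198) = 0.4626
−0.284·log₂(0.284) = 0.5158
Sum ≈ 1.9799 → 1.980 bits.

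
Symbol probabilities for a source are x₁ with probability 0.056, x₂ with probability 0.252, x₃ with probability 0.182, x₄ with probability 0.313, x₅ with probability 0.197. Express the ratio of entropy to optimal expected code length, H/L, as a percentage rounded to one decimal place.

Entropy H = −Σ p log₂ p ≈ 2.1676 bits.
Huffman merges: 7/125+91/500→119/500; 197/1000+119/500→87/200; 63/250+313/1000→113/200; 87/200+113/200→1. L = 1119/500 ≈ 2.2380.
Efficiency = H/L = 2.1676/2.2380 = 96.9%.

96.9%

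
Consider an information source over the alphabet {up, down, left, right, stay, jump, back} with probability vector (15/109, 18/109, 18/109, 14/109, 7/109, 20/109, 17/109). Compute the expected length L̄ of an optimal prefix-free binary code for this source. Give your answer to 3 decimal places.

2.817 bits/symbol

Repeatedly combine the two least-probable nodes; the expected code length is the sum of the merged weights.
merge 7/109 + 14/109 → 21/109
merge 15/109 + 17/109 → 32/109
merge 18/109 + 18/109 → 36/109
merge 20/109 + 21/109 → 41/109
merge 32/109 + 36/109 → 68/109
merge 41/109 + 68/109 → 1
L = 21/109 + 32/109 + 36/109 + 41/109 + 68/109 + 1 = 307/109 ≈ 2.817 bits/symbol.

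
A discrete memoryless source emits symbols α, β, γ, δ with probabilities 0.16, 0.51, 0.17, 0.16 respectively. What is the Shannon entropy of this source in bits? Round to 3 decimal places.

H = −Σ pᵢ log₂ pᵢ.
−0.16·log₂(0.16) = 0.4230
−0.51·log₂(0.51) = 0.4954
−0.17·log₂(0.17) = 0.4346
−0.16·log₂(0.16) = 0.4230
Sum ≈ 1.7761 → 1.776 bits.

1.776 bits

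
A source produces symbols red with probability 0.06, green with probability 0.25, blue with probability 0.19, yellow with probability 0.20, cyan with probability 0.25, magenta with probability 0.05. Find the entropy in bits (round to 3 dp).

H = −Σ pᵢ log₂ pᵢ.
−0.06·log₂(0.06) = 0.2435
−0.25·log₂(0.25) = 0.5000
−0.19·log₂(0.19) = 0.4552
−0.20·log₂(0.20) = 0.4644
−0.25·log₂(0.25) = 0.5000
−0.05·log₂(0.05) = 0.2161
Sum ≈ 2.3792 → 2.379 bits.

2.379 bits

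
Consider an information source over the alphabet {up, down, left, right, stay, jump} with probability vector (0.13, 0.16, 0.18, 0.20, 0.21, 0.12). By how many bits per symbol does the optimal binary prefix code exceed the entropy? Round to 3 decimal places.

Entropy H = −Σ p log₂ p ≈ 2.5552 bits.
Huffman merges: 3/25+13/100→1/4; 4/25+9/50→17/50; 1/5+21/100→41/100; 1/4+17/50→59/100; 41/100+59/100→1. L = 259/100 ≈ 2.5900.
L − H = 2.5900 − 2.5552 = 0.035 bits.

0.035 bits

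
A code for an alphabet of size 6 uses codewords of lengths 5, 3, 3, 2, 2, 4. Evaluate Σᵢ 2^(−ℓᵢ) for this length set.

With common denominator 2^5 = 32: Σ 2^(−ℓᵢ) = 1/32 + 4/32 + 4/32 + 8/32 + 8/32 + 2/32 = 27/32 = 0.84375.

0.84375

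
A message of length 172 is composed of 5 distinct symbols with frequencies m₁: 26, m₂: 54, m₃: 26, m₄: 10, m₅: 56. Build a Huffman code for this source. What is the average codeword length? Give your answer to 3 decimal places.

2.209 bits/symbol

Probabilities are the counts divided by 172.
Repeatedly combine the two least-probable nodes; the expected code length is the sum of the merged weights.
merge 5/86 + 13/86 → 9/43
merge 13/86 + 9/43 → 31/86
merge 27/86 + 14/43 → 55/86
merge 31/86 + 55/86 → 1
L = 9/43 + 31/86 + 55/86 + 1 = 95/43 ≈ 2.209 bits/symbol.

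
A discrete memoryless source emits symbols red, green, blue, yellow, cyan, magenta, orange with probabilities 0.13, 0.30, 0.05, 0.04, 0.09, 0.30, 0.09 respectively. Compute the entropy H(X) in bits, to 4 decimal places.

2.4520 bits

H = −Σ pᵢ log₂ pᵢ.
−0.13·log₂(0.13) = 0.3826
−0.30·log₂(0.30) = 0.5211
−0.05·log₂(0.05) = 0.2161
−0.04·log₂(0.04) = 0.1858
−0.09·log₂(0.09) = 0.3127
−0.30·log₂(0.30) = 0.5211
−0.09·log₂(0.09) = 0.3127
Sum ≈ 2.4520 → 2.4520 bits.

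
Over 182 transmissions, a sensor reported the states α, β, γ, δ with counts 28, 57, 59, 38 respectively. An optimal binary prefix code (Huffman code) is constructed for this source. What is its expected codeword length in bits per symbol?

Probabilities are the counts divided by 182.
Repeatedly combine the two least-probable nodes; the expected code length is the sum of the merged weights.
merge 2/13 + 19/91 → 33/91
merge 57/182 + 59/182 → 58/91
merge 33/91 + 58/91 → 1
L = 33/91 + 58/91 + 1 = 2 bits/symbol.

2 bits/symbol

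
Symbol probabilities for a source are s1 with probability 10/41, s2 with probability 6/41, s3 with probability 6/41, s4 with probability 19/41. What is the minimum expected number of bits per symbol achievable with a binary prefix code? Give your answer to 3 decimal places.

1.829 bits/symbol

Repeatedly combine the two least-probable nodes; the expected code length is the sum of the merged weights.
merge 6/41 + 6/41 → 12/41
merge 10/41 + 12/41 → 22/41
merge 19/41 + 22/41 → 1
L = 12/41 + 22/41 + 1 = 75/41 ≈ 1.829 bits/symbol.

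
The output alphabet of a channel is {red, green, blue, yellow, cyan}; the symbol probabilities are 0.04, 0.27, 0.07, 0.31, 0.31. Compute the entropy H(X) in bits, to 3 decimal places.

H = −Σ pᵢ log₂ pᵢ.
−0.04·log₂(0.04) = 0.1858
−0.27·log₂(0.27) = 0.5100
−0.07·log₂(0.07) = 0.2686
−0.31·log₂(0.31) = 0.5238
−0.31·log₂(0.31) = 0.5238
Sum ≈ 2.0119 → 2.012 bits.

2.012 bits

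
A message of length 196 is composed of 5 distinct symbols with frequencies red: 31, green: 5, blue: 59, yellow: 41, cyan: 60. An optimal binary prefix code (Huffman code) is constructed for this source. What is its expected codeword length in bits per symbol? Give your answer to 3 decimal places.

2.184 bits/symbol

Probabilities are the counts divided by 196.
Repeatedly combine the two least-probable nodes; the expected code length is the sum of the merged weights.
merge 5/196 + 31/196 → 9/49
merge 9/49 + 41/196 → 11/28
merge 59/196 + 15/49 → 17/28
merge 11/28 + 17/28 → 1
L = 9/49 + 11/28 + 17/28 + 1 = 107/49 ≈ 2.184 bits/symbol.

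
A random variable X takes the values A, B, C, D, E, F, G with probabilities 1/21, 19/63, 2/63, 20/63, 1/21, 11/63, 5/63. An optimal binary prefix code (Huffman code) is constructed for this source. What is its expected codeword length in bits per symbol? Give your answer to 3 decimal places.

Repeatedly combine the two least-probable nodes; the expected code length is the sum of the merged weights.
merge 2/63 + 1/21 → 5/63
merge 1/21 + 5/63 → 8/63
merge 5/63 + 8/63 → 13/63
merge 11/63 + 13/63 → 8/21
merge 19/63 + 20/63 → 13/21
merge 8/21 + 13/21 → 1
L = 5/63 + 8/63 + 13/63 + 8/21 + 13/21 + 1 = 152/63 ≈ 2.413 bits/symbol.

2.413 bits/symbol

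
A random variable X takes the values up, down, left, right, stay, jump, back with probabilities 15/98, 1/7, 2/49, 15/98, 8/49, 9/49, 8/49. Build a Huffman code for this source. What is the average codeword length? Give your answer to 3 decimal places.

2.816 bits/symbol

Repeatedly combine the two least-probable nodes; the expected code length is the sum of the merged weights.
merge 2/49 + 1/7 → 9/49
merge 15/98 + 15/98 → 15/49
merge 8/49 + 8/49 → 16/49
merge 9/49 + 9/49 → 18/49
merge 15/49 + 16/49 → 31/49
merge 18/49 + 31/49 → 1
L = 9/49 + 15/49 + 16/49 + 18/49 + 31/49 + 1 = 138/49 ≈ 2.816 bits/symbol.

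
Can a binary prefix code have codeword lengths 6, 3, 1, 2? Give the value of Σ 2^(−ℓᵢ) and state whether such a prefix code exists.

With common denominator 2^6 = 64: Σ 2^(−ℓᵢ) = 1/64 + 8/64 + 32/64 + 16/64 = 57/64 = 0.890625.
Kraft's inequality requires Σ ≤ 1; here Σ = 0.890625 ≤ 1, so such a prefix code exists.

0.890625; yes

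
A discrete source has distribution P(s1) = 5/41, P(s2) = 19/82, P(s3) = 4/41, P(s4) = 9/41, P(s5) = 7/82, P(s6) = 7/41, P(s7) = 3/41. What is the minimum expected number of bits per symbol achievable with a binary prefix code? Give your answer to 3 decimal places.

Repeatedly combine the two least-probable nodes; the expected code length is the sum of the merged weights.
merge 3/41 + 7/82 → 13/82
merge 4/41 + 5/41 → 9/41
merge 13/82 + 7/41 → 27/82
merge 9/41 + 9/41 → 18/41
merge 19/82 + 27/82 → 23/41
merge 18/41 + 23/41 → 1
L = 13/82 + 9/41 + 27/82 + 18/41 + 23/41 + 1 = 111/41 ≈ 2.707 bits/symbol.

2.707 bits/symbol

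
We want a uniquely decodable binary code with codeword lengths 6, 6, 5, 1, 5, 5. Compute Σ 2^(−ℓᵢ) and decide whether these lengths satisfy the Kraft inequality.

With common denominator 2^6 = 64: Σ 2^(−ℓᵢ) = 1/64 + 1/64 + 2/64 + 32/64 + 2/64 + 2/64 = 40/64 = 0.625.
Kraft's inequality requires Σ ≤ 1; here Σ = 0.625 ≤ 1, so such a prefix code exists.

0.625; yes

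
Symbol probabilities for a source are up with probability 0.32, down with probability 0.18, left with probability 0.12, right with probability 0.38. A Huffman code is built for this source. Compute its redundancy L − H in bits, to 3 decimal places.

Entropy H = −Σ p log₂ p ≈ 1.8689 bits.
Huffman merges: 3/25+9/50→3/10; 3/10+8/25→31/50; 19/50+31/50→1. L = 48/25 ≈ 1.9200.
L − H = 1.9200 − 1.8689 = 0.051 bits.

0.051 bits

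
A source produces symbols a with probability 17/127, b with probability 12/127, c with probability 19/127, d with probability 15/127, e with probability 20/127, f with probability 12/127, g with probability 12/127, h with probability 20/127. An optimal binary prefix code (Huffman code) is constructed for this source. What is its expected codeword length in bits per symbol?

Repeatedly combine the two least-probable nodes; the expected code length is the sum of the merged weights.
merge 12/127 + 12/127 → 24/127
merge 12/127 + 15/127 → 27/127
merge 17/127 + 19/127 → 36/127
merge 20/127 + 20/127 → 40/127
merge 24/127 + 27/127 → 51/127
merge 36/127 + 40/127 → 76/127
merge 51/127 + 76/127 → 1
L = 24/127 + 27/127 + 36/127 + 40/127 + 51/127 + 76/127 + 1 = 3 bits/symbol.

3 bits/symbol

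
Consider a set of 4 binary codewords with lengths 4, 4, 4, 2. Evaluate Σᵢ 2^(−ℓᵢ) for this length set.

With common denominator 2^4 = 16: Σ 2^(−ℓᵢ) = 1/16 + 1/16 + 1/16 + 4/16 = 7/16 = 0.4375.

0.4375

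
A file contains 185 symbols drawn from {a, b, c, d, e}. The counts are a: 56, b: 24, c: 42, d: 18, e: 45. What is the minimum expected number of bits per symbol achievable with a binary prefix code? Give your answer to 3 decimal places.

Probabilities are the counts divided by 185.
Repeatedly combine the two least-probable nodes; the expected code length is the sum of the merged weights.
merge 18/185 + 24/185 → 42/185
merge 42/185 + 42/185 → 84/185
merge 9/37 + 56/185 → 101/185
merge 84/185 + 101/185 → 1
L = 42/185 + 84/185 + 101/185 + 1 = 412/185 ≈ 2.227 bits/symbol.

2.227 bits/symbol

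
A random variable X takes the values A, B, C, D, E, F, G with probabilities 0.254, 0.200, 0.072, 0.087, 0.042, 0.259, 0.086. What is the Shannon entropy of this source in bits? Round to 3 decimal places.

H = −Σ pᵢ log₂ pᵢ.
−0.254·log₂(0.254) = 0.5022
−0.200·log₂(0.200) = 0.4644
−0.072·log₂(0.072) = 0.2733
−0.087·log₂(0.087) = 0.3065
−0.042·log₂(0.042) = 0.1921
−0.259·log₂(0.259) = 0.5048
−0.086·log₂(0.086) = 0.3044
Sum ≈ 2.5476 → 2.548 bits.

2.548 bits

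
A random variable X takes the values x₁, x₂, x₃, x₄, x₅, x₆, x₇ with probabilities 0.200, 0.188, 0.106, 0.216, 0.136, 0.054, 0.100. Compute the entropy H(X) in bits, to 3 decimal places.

2.689 bits

H = −Σ pᵢ log₂ pᵢ.
−0.200·log₂(0.200) = 0.4644
−0.188·log₂(0.188) = 0.4533
−0.106·log₂(0.106) = 0.3432
−0.216·log₂(0.216) = 0.4776
−0.136·log₂(0.136) = 0.3915
−0.054·log₂(0.054) = 0.2274
−0.100·log₂(0.100) = 0.3322
Sum ≈ 2.6895 → 2.689 bits.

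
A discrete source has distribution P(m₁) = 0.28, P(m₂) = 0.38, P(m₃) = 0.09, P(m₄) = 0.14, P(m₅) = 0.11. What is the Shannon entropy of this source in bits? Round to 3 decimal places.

2.105 bits

H = −Σ pᵢ log₂ pᵢ.
−0.28·log₂(0.28) = 0.5142
−0.38·log₂(0.38) = 0.5305
−0.09·log₂(0.09) = 0.3127
−0.14·log₂(0.14) = 0.3971
−0.11·log₂(0.11) = 0.3503
Sum ≈ 2.1047 → 2.105 bits.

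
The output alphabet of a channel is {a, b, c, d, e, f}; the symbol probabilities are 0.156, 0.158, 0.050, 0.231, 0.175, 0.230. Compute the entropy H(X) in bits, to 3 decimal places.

2.471 bits

H = −Σ pᵢ log₂ pᵢ.
−0.156·log₂(0.156) = 0.4181
−0.158·log₂(0.158) = 0.4206
−0.050·log₂(0.050) = 0.2161
−0.231·log₂(0.231) = 0.4883
−0.175·log₂(0.175) = 0.4401
−0.230·log₂(0.230) = 0.4877
Sum ≈ 2.4709 → 2.471 bits.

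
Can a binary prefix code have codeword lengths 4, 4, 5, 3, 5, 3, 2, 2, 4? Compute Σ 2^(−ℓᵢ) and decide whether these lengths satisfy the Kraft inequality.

With common denominator 2^5 = 32: Σ 2^(−ℓᵢ) = 2/32 + 2/32 + 1/32 + 4/32 + 1/32 + 4/32 + 8/32 + 8/32 + 2/32 = 32/32 = 1.
Kraft's inequality requires Σ ≤ 1; here Σ = 1 ≤ 1, so such a prefix code exists.

1; yes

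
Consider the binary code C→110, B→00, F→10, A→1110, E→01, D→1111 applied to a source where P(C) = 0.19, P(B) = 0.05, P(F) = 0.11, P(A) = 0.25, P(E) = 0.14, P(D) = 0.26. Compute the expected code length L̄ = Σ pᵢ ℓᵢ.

L̄ = Σ pᵢ·ℓᵢ = 0.19·3 + 0.05·2 + 0.11·2 + 0.25·4 + 0.14·2 + 0.26·4 = 3.21 bits/symbol.

3.21 bits/symbol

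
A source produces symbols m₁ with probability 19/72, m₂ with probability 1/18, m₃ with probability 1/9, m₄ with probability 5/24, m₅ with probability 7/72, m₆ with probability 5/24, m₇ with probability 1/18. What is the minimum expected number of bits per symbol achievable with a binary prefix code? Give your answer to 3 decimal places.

Repeatedly combine the two least-probable nodes; the expected code length is the sum of the merged weights.
merge 1/18 + 1/18 → 1/9
merge 7/72 + 1/9 → 5/24
merge 1/9 + 5/24 → 23/72
merge 5/24 + 5/24 → 5/12
merge 19/72 + 23/72 → 7/12
merge 5/12 + 7/12 → 1
L = 1/9 + 5/24 + 23/72 + 5/12 + 7/12 + 1 = 95/36 ≈ 2.639 bits/symbol.

2.639 bits/symbol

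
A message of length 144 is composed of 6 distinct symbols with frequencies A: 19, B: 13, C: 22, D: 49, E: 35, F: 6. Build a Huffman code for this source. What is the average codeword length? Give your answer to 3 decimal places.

2.396 bits/symbol

Probabilities are the counts divided by 144.
Repeatedly combine the two least-probable nodes; the expected code length is the sum of the merged weights.
merge 1/24 + 13/144 → 19/144
merge 19/144 + 19/144 → 19/72
merge 11/72 + 35/144 → 19/48
merge 19/72 + 49/144 → 29/48
merge 19/48 + 29/48 → 1
L = 19/144 + 19/72 + 19/48 + 29/48 + 1 = 115/48 ≈ 2.396 bits/symbol.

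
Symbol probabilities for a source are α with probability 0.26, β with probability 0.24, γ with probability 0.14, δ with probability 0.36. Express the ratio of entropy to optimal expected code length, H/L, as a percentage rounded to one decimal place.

96.4%

Entropy H = −Σ p log₂ p ≈ 1.9271 bits.
Huffman merges: 7/50+6/25→19/50; 13/50+9/25→31/50; 19/50+31/50→1. L = 2 ≈ 2.0000.
Efficiency = H/L = 1.9271/2.0000 = 96.4%.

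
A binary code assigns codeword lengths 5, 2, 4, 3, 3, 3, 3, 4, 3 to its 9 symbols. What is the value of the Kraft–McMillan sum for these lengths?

With common denominator 2^5 = 32: Σ 2^(−ℓᵢ) = 1/32 + 8/32 + 2/32 + 4/32 + 4/32 + 4/32 + 4/32 + 2/32 + 4/32 = 33/32 = 1.03125.

1.03125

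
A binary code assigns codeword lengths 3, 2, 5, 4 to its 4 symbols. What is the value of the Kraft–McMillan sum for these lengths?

0.46875

With common denominator 2^5 = 32: Σ 2^(−ℓᵢ) = 4/32 + 8/32 + 1/32 + 2/32 = 15/32 = 0.46875.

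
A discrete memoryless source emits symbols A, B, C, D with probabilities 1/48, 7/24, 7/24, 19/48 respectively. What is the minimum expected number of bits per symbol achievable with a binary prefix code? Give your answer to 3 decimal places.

Repeatedly combine the two least-probable nodes; the expected code length is the sum of the merged weights.
merge 1/48 + 7/24 → 5/16
merge 7/24 + 5/16 → 29/48
merge 19/48 + 29/48 → 1
L = 5/16 + 29/48 + 1 = 23/12 ≈ 1.917 bits/symbol.

1.917 bits/symbol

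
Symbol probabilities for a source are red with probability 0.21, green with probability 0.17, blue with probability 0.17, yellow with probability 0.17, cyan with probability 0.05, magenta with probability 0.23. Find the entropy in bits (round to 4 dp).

H = −Σ pᵢ log₂ pᵢ.
−0.21·log₂(0.21) = 0.4728
−0.17·log₂(0.17) = 0.4346
−0.17·log₂(0.17) = 0.4346
−0.17·log₂(0.17) = 0.4346
−0.05·log₂(0.05) = 0.2161
−0.23·log₂(0.23) = 0.4877
Sum ≈ 2.4803 → 2.4803 bits.

2.4803 bits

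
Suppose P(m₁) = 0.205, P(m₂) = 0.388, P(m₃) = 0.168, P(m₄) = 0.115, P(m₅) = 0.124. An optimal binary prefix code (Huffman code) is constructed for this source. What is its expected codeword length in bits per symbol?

2.224 bits/symbol

Repeatedly combine the two least-probable nodes; the expected code length is the sum of the merged weights.
merge 23/200 + 31/250 → 239/1000
merge 21/125 + 41/200 → 373/1000
merge 239/1000 + 373/1000 → 153/250
merge 97/250 + 153/250 → 1
L = 239/1000 + 373/1000 + 153/250 + 1 = 278/125 = 2.224 bits/symbol.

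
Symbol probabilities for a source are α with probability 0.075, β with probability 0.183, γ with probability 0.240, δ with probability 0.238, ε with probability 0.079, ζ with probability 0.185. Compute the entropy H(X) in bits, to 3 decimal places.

H = −Σ pᵢ log₂ pᵢ.
−0.075·log₂(0.075) = 0.2803
−0.183·log₂(0.183) = 0.4484
−0.240·log₂(0.240) = 0.4941
−0.238·log₂(0.238) = 0.4929
−0.079·log₂(0.079) = 0.2893
−0.185·log₂(0.185) = 0.4504
Sum ≈ 2.4553 → 2.455 bits.

2.455 bits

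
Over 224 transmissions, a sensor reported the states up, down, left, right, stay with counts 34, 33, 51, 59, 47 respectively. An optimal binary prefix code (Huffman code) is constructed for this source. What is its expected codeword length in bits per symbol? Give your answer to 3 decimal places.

2.299 bits/symbol

Probabilities are the counts divided by 224.
Repeatedly combine the two least-probable nodes; the expected code length is the sum of the merged weights.
merge 33/224 + 17/112 → 67/224
merge 47/224 + 51/224 → 7/16
merge 59/224 + 67/224 → 9/16
merge 7/16 + 9/16 → 1
L = 67/224 + 7/16 + 9/16 + 1 = 515/224 ≈ 2.299 bits/symbol.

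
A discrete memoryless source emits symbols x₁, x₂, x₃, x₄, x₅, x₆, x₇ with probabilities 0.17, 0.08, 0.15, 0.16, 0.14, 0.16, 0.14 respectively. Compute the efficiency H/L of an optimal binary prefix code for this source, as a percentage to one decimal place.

Entropy H = −Σ p log₂ p ≈ 2.7769 bits.
Huffman merges: 2/25+7/50→11/50; 7/50+3/20→29/100; 4/25+4/25→8/25; 17/100+11/50→39/100; 29/100+8/25→61/100; 39/100+61/100→1. L = 283/100 ≈ 2.8300.
Efficiency = H/L = 2.7769/2.8300 = 98.1%.

98.1%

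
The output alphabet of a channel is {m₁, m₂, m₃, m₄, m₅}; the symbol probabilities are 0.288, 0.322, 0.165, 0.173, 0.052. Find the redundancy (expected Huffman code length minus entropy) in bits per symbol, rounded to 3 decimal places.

0.085 bits

Entropy H = −Σ p log₂ p ≈ 2.1322 bits.
Huffman merges: 13/250+33/200→217/1000; 173/1000+217/1000→39/100; 36/125+161/500→61/100; 39/100+61/100→1. L = 2217/1000 ≈ 2.2170.
L − H = 2.2170 − 2.1322 = 0.085 bits.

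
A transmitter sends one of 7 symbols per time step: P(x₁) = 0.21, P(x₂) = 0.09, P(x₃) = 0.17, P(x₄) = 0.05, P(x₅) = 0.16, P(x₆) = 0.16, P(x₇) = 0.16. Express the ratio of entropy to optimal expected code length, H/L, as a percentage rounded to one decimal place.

98.0%

Entropy H = −Σ p log₂ p ≈ 2.7052 bits.
Huffman merges: 1/20+9/100→7/50; 7/50+4/25→3/10; 4/25+4/25→8/25; 17/100+21/100→19/50; 3/10+8/25→31/50; 19/50+31/50→1. L = 69/25 ≈ 2.7600.
Efficiency = H/L = 2.7052/2.7600 = 98.0%.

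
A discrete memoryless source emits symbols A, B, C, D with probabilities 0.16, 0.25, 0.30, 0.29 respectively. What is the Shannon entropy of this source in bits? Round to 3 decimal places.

1.962 bits

H = −Σ pᵢ log₂ pᵢ.
−0.16·log₂(0.16) = 0.4230
−0.25·log₂(0.25) = 0.5000
−0.30·log₂(0.30) = 0.5211
−0.29·log₂(0.29) = 0.5179
Sum ≈ 1.9620 → 1.962 bits.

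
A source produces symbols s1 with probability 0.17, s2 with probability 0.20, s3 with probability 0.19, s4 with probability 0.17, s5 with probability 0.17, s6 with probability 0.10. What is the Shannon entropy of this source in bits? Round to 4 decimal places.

2.5556 bits

H = −Σ pᵢ log₂ pᵢ.
−0.17·log₂(0.17) = 0.4346
−0.20·log₂(0.20) = 0.4644
−0.19·log₂(0.19) = 0.4552
−0.17·log₂(0.17) = 0.4346
−0.17·log₂(0.17) = 0.4346
−0.10·log₂(0.10) = 0.3322
Sum ≈ 2.5556 → 2.5556 bits.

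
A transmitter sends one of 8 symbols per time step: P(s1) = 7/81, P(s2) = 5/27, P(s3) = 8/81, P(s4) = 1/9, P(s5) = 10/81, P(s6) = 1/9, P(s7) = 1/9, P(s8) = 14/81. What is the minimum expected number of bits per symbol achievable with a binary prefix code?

Repeatedly combine the two least-probable nodes; the expected code length is the sum of the merged weights.
merge 7/81 + 8/81 → 5/27
merge 1/9 + 1/9 → 2/9
merge 1/9 + 10/81 → 19/81
merge 14/81 + 5/27 → 29/81
merge 5/27 + 2/9 → 11/27
merge 19/81 + 29/81 → 16/27
merge 11/27 + 16/27 → 1
L = 5/27 + 2/9 + 19/81 + 29/81 + 11/27 + 16/27 + 1 = 3 bits/symbol.

3 bits/symbol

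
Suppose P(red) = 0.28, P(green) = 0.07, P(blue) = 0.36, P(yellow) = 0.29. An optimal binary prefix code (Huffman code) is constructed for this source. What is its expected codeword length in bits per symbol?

Repeatedly combine the two least-probable nodes; the expected code length is the sum of the merged weights.
merge 7/100 + 7/25 → 7/20
merge 29/100 + 7/20 → 16/25
merge 9/25 + 16/25 → 1
L = 7/20 + 16/25 + 1 = 199/100 = 1.99 bits/symbol.

1.99 bits/symbol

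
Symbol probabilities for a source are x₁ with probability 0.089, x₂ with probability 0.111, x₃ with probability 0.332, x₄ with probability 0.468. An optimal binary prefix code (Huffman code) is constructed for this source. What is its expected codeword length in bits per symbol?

Repeatedly combine the two least-probable nodes; the expected code length is the sum of the merged weights.
merge 89/1000 + 111/1000 → 1/5
merge 1/5 + 83/250 → 133/250
merge 117/250 + 133/250 → 1
L = 1/5 + 133/250 + 1 = 433/250 = 1.732 bits/symbol.

1.732 bits/symbol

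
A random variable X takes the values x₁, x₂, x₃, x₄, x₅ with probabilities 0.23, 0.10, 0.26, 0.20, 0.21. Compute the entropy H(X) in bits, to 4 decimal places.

2.2624 bits

H = −Σ pᵢ log₂ pᵢ.
−0.23·log₂(0.23) = 0.4877
−0.10·log₂(0.10) = 0.3322
−0.26·log₂(0.26) = 0.5053
−0.20·log₂(0.20) = 0.4644
−0.21·log₂(0.21) = 0.4728
Sum ≈ 2.2624 → 2.2624 bits.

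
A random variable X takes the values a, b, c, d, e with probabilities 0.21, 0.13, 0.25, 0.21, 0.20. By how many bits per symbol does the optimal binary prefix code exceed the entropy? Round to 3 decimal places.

0.037 bits

Entropy H = −Σ p log₂ p ≈ 2.2927 bits.
Huffman merges: 13/100+1/5→33/100; 21/100+21/100→21/50; 1/4+33/100→29/50; 21/50+29/50→1. L = 233/100 ≈ 2.3300.
L − H = 2.3300 − 2.2927 = 0.037 bits.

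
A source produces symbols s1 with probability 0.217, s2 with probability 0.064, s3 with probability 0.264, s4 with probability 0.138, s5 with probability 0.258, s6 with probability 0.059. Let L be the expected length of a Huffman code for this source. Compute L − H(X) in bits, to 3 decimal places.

Entropy H = −Σ p log₂ p ≈ 2.3789 bits.
Huffman merges: 59/1000+8/125→123/1000; 123/1000+69/500→261/1000; 217/1000+129/500→19/40; 261/1000+33/125→21/40; 19/40+21/40→1. L = 298/125 ≈ 2.3840.
L − H = 2.3840 − 2.3789 = 0.005 bits.

0.005 bits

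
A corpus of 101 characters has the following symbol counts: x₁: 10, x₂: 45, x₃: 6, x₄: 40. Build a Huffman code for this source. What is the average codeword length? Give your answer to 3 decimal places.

Probabilities are the counts divided by 101.
Repeatedly combine the two least-probable nodes; the expected code length is the sum of the merged weights.
merge 6/101 + 10/101 → 16/101
merge 16/101 + 40/101 → 56/101
merge 45/101 + 56/101 → 1
L = 16/101 + 56/101 + 1 = 173/101 ≈ 1.713 bits/symbol.

1.713 bits/symbol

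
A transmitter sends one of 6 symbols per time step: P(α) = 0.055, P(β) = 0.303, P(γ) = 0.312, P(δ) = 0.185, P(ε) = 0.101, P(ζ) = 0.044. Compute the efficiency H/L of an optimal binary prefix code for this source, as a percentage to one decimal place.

98.3%

Entropy H = −Σ p log₂ p ≈ 2.2591 bits.
Huffman merges: 11/250+11/200→99/1000; 99/1000+101/1000→1/5; 37/200+1/5→77/200; 303/1000+39/125→123/200; 77/200+123/200→1. L = 2299/1000 ≈ 2.2990.
Efficiency = H/L = 2.2591/2.2990 = 98.3%.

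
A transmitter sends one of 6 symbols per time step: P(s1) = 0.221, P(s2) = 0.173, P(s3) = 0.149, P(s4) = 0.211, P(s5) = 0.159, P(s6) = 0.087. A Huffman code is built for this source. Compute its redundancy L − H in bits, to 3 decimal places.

0.038 bits

Entropy H = −Σ p log₂ p ≈ 2.5304 bits.
Huffman merges: 87/1000+149/1000→59/250; 159/1000+173/1000→83/250; 211/1000+221/1000→54/125; 59/250+83/250→71/125; 54/125+71/125→1. L = 321/125 ≈ 2.5680.
L − H = 2.5680 − 2.5304 = 0.038 bits.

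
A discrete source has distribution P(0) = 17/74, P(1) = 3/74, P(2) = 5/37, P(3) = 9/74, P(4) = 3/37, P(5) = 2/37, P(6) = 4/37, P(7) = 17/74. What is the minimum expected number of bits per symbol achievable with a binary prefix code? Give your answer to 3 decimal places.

2.811 bits/symbol

Repeatedly combine the two least-probable nodes; the expected code length is the sum of the merged weights.
merge 3/74 + 2/37 → 7/74
merge 3/37 + 7/74 → 13/74
merge 4/37 + 9/74 → 17/74
merge 5/37 + 13/74 → 23/74
merge 17/74 + 17/74 → 17/37
merge 17/74 + 23/74 → 20/37
merge 17/37 + 20/37 → 1
L = 7/74 + 13/74 + 17/74 + 23/74 + 17/37 + 20/37 + 1 = 104/37 ≈ 2.811 bits/symbol.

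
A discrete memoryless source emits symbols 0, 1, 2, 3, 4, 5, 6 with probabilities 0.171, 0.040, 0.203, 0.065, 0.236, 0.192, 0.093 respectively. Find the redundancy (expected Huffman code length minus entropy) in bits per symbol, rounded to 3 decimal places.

0.054 bits

Entropy H = −Σ p log₂ p ≈ 2.6122 bits.
Huffman merges: 1/25+13/200→21/200; 93/1000+21/200→99/500; 171/1000+24/125→363/1000; 99/500+203/1000→401/1000; 59/250+363/1000→599/1000; 401/1000+599/1000→1. L = 1333/500 ≈ 2.6660.
L − H = 2.6660 − 2.6122 = 0.054 bits.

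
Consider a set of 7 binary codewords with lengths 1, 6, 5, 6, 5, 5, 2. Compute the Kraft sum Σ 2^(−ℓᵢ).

0.875

With common denominator 2^6 = 64: Σ 2^(−ℓᵢ) = 32/64 + 1/64 + 2/64 + 1/64 + 2/64 + 2/64 + 16/64 = 56/64 = 0.875.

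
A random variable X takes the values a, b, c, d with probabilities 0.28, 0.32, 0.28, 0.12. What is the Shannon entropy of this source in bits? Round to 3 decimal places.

1.922 bits

H = −Σ pᵢ log₂ pᵢ.
−0.28·log₂(0.28) = 0.5142
−0.32·log₂(0.32) = 0.5260
−0.28·log₂(0.28) = 0.5142
−0.12·log₂(0.12) = 0.3671
Sum ≈ 1.9215 → 1.922 bits.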